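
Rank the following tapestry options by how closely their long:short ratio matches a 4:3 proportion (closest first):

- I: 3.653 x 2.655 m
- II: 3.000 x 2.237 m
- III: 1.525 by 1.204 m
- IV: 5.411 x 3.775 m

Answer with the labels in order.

II, I, III, IV

Ratios: I = 3.653 / 2.655 ≈ 1.376; II = 3.000 / 2.237 ≈ 1.341; III = 1.525 / 1.204 ≈ 1.267; IV = 5.411 / 3.775 ≈ 1.433.
|Δ from 1.333|: I 0.043; II 0.008; III 0.066; IV 0.100.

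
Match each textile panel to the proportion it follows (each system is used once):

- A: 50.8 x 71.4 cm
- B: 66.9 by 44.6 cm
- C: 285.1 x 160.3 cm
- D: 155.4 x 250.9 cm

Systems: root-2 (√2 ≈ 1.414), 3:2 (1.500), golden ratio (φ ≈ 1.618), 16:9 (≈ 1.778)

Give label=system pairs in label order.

A=root-2, B=3:2, C=16:9, D=golden ratio

Ratios: A ≈ 1.406; B ≈ 1.500; C ≈ 1.779; D ≈ 1.615.
Targets: root-2 ≈ 1.414; 3:2 ≈ 1.500; golden ratio ≈ 1.618; 16:9 ≈ 1.778.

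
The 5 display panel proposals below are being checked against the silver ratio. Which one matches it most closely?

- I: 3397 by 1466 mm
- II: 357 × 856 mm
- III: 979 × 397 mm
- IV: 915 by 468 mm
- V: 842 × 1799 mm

Ratios (long/short): I ≈ 2.317; II ≈ 2.398; III ≈ 2.466; IV ≈ 1.955; V ≈ 2.137.
silver ratio ≈ 2.414; option II is nearest (Δ 0.016).

II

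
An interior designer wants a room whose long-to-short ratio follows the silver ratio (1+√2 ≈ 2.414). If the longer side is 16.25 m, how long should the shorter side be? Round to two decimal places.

6.73 m

silver ratio ≈ 2.41421.
Shorter side = 16.25 ÷ 2.41421 ≈ 6.7310 → 6.73 m.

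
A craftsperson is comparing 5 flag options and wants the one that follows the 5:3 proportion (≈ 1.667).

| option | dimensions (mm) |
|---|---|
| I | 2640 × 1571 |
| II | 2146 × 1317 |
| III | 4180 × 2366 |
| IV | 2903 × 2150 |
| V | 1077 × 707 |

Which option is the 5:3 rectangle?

Ratios (long/short): I ≈ 1.680; II ≈ 1.629; III ≈ 1.767; IV ≈ 1.350; V ≈ 1.523.
5:3 ≈ 1.667; option I is nearest (Δ 0.013).

I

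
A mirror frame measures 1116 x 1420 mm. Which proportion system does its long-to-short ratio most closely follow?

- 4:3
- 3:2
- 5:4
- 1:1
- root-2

1420/1116 ≈ 1.272. Nearest candidates are 5:4 (1.250, off by 0.022) and 4:3 (1.333, off by 0.061).

5:4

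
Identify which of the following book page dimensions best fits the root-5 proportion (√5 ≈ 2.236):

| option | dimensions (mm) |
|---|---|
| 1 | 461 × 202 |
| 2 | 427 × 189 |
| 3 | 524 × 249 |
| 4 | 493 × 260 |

2

Target root-5 ≈ 2.236.
1: 2.282 (Δ0.046)  2: 2.259 (Δ0.023)  3: 2.104 (Δ0.132)  4: 1.896 (Δ0.340)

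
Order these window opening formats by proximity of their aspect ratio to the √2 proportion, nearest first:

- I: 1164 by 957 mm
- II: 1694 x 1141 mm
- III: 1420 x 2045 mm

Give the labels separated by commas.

III, II, I

I: 1164/957 ≈ 1.216 → |1.216 − 1.414| = 0.198
II: 1694/1141 ≈ 1.485 → |1.485 − 1.414| = 0.071
III: 2045/1420 ≈ 1.440 → |1.440 − 1.414| = 0.026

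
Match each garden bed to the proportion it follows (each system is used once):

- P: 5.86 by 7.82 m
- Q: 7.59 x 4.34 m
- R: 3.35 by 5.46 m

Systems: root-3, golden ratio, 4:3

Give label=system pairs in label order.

Ratios: P ≈ 1.334; Q ≈ 1.749; R ≈ 1.630.
Targets: root-3 ≈ 1.732; golden ratio ≈ 1.618; 4:3 ≈ 1.333.

P=4:3, Q=root-3, R=golden ratio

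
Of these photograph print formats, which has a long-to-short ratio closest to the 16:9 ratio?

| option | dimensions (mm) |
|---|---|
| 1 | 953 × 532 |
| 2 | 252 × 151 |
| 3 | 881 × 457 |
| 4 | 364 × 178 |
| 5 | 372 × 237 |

Ratios (long/short): 1 ≈ 1.791; 2 ≈ 1.669; 3 ≈ 1.928; 4 ≈ 2.045; 5 ≈ 1.570.
16:9 ≈ 1.778; option 1 is nearest (Δ 0.013).

1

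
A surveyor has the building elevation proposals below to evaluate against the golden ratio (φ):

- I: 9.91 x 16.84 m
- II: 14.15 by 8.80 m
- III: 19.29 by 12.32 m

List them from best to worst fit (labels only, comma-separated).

I: 16.84/9.91 ≈ 1.699 → |1.699 − 1.618| = 0.081
II: 14.15/8.80 ≈ 1.608 → |1.608 − 1.618| = 0.010
III: 19.29/12.32 ≈ 1.566 → |1.566 − 1.618| = 0.052

II, III, I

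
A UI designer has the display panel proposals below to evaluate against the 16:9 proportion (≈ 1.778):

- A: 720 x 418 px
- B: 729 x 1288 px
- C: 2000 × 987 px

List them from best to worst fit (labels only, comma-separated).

B, A, C

Ratios: A = 720 / 418 ≈ 1.722; B = 1288 / 729 ≈ 1.767; C = 2000 / 987 ≈ 2.026.
|Δ from 1.778|: A 0.056; B 0.011; C 0.248.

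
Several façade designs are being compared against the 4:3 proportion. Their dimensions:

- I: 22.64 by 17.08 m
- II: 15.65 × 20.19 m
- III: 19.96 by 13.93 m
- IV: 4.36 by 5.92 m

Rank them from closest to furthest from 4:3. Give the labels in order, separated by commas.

I: 22.64/17.08 ≈ 1.326 → |1.326 − 1.333| = 0.007
II: 20.19/15.65 ≈ 1.290 → |1.290 − 1.333| = 0.043
III: 19.96/13.93 ≈ 1.433 → |1.433 − 1.333| = 0.100
IV: 5.92/4.36 ≈ 1.358 → |1.358 − 1.333| = 0.025

I, IV, II, III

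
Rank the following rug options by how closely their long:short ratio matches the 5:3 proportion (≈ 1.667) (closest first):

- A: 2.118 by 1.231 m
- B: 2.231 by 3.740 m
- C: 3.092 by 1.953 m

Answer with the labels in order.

A: 2.118/1.231 ≈ 1.721 → |1.721 − 1.667| = 0.054
B: 3.740/2.231 ≈ 1.676 → |1.676 − 1.667| = 0.009
C: 3.092/1.953 ≈ 1.583 → |1.583 − 1.667| = 0.084

B, A, C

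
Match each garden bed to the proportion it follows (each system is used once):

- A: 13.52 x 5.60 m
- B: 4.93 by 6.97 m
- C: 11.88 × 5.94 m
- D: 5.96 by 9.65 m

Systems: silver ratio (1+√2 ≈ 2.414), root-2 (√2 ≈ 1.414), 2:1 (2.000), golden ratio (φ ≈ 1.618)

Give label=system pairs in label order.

A = 13.52/5.60 ≈ 2.414 → silver ratio (2.414)
B = 6.97/4.93 ≈ 1.414 → root-2 (1.414)
C = 11.88/5.94 ≈ 2.000 → 2:1 (2.000)
D = 9.65/5.96 ≈ 1.619 → golden ratio (1.618)

A=silver ratio, B=root-2, C=2:1, D=golden ratio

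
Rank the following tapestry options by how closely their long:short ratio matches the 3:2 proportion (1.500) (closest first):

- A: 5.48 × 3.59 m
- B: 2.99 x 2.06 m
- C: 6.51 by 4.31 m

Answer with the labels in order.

Ratios: A = 5.48 / 3.59 ≈ 1.526; B = 2.99 / 2.06 ≈ 1.451; C = 6.51 / 4.31 ≈ 1.510.
|Δ from 1.500|: A 0.026; B 0.049; C 0.010.

C, A, B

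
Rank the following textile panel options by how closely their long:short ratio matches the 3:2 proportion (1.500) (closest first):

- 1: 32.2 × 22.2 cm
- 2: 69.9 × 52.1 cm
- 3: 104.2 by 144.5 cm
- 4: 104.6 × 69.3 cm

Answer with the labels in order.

4, 1, 3, 2

Ratios: 1 = 32.2 / 22.2 ≈ 1.450; 2 = 69.9 / 52.1 ≈ 1.342; 3 = 144.5 / 104.2 ≈ 1.387; 4 = 104.6 / 69.3 ≈ 1.509.
|Δ from 1.500|: 1 0.050; 2 0.158; 3 0.113; 4 0.009.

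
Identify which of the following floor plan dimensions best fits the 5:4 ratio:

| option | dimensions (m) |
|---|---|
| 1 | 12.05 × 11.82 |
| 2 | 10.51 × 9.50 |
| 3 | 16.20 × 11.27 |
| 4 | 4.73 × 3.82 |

Target 5:4 ≈ 1.250.
1: 1.019 (Δ0.231)  2: 1.106 (Δ0.144)  3: 1.437 (Δ0.187)  4: 1.238 (Δ0.012)

4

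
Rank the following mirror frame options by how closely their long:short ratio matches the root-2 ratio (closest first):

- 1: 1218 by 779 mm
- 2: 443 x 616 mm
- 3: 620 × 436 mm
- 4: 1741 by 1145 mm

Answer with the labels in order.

3, 2, 4, 1

Ratios: 1 = 1218 / 779 ≈ 1.564; 2 = 616 / 443 ≈ 1.391; 3 = 620 / 436 ≈ 1.422; 4 = 1741 / 1145 ≈ 1.521.
|Δ from 1.414|: 1 0.150; 2 0.023; 3 0.008; 4 0.107.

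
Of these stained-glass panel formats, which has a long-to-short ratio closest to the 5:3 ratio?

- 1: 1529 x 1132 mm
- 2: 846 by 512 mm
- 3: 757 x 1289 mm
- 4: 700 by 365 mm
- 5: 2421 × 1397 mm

Ratios (long/short): 1 ≈ 1.351; 2 ≈ 1.652; 3 ≈ 1.703; 4 ≈ 1.918; 5 ≈ 1.733.
5:3 ≈ 1.667; option 2 is nearest (Δ 0.015).

2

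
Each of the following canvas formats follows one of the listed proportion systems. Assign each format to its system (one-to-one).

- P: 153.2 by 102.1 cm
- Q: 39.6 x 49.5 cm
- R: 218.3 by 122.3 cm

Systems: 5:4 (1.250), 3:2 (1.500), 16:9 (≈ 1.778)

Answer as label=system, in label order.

P=3:2, Q=5:4, R=16:9

Ratios: P ≈ 1.500; Q ≈ 1.250; R ≈ 1.785.
Targets: 5:4 ≈ 1.250; 3:2 ≈ 1.500; 16:9 ≈ 1.778.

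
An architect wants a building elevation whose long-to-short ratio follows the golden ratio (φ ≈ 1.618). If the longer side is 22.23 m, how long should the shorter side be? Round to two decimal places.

13.74 m

golden ratio ≈ 1.61803.
Shorter side = 22.23 ÷ 1.61803 ≈ 13.7389 → 13.74 m.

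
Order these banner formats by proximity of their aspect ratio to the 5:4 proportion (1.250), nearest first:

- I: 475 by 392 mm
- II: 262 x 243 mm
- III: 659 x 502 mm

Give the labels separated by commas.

I, III, II

Ratios: I = 475 / 392 ≈ 1.212; II = 262 / 243 ≈ 1.078; III = 659 / 502 ≈ 1.313.
|Δ from 1.250|: I 0.038; II 0.172; III 0.063.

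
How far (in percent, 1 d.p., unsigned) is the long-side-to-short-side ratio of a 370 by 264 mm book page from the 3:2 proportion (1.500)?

6.6%

Ratio = 370 / 264 ≈ 1.4015.
Ideal 3:2 = 1.5000. |1.4015 − 1.5000| / 1.5000 ≈ 6.57% → 6.6%.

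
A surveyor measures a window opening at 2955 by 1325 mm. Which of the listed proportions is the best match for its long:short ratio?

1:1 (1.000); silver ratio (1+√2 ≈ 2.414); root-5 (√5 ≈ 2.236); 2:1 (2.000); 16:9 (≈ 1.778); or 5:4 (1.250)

root-5

2955/1325 ≈ 2.230. Nearest candidates are root-5 (2.236, off by 0.006) and silver ratio (2.414, off by 0.184).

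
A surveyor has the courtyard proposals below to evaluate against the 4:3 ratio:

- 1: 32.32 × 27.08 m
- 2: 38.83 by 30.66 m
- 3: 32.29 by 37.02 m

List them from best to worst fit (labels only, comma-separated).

2, 1, 3

Ratios: 1 = 32.32 / 27.08 ≈ 1.194; 2 = 38.83 / 30.66 ≈ 1.266; 3 = 37.02 / 32.29 ≈ 1.146.
|Δ from 1.333|: 1 0.139; 2 0.067; 3 0.187.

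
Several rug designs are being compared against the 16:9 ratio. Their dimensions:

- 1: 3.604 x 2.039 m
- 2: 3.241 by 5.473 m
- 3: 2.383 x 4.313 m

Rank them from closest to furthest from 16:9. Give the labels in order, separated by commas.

1, 3, 2

Ratios: 1 = 3.604 / 2.039 ≈ 1.768; 2 = 5.473 / 3.241 ≈ 1.689; 3 = 4.313 / 2.383 ≈ 1.810.
|Δ from 1.778|: 1 0.010; 2 0.089; 3 0.032.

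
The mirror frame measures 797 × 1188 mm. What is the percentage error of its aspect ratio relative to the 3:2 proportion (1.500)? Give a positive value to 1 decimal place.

0.6%

Ratio = 1188 / 797 ≈ 1.4906.
Ideal 3:2 = 1.5000. |1.4906 − 1.5000| / 1.5000 ≈ 0.63% → 0.6%.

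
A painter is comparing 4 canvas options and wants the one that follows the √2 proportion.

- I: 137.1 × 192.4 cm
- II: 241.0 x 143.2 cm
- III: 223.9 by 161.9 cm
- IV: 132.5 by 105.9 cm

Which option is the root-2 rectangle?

Target root-2 ≈ 1.414.
I: 1.403 (Δ0.011)  II: 1.683 (Δ0.269)  III: 1.383 (Δ0.031)  IV: 1.251 (Δ0.163)

I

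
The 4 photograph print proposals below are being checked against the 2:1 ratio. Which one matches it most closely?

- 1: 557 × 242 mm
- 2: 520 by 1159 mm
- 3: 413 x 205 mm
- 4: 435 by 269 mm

3

Target 2:1 ≈ 2.000.
1: 2.302 (Δ0.302)  2: 2.229 (Δ0.229)  3: 2.015 (Δ0.015)  4: 1.617 (Δ0.383)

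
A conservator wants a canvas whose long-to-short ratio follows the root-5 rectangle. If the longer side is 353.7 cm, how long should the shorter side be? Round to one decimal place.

root-5 ≈ 2.23607.
Shorter side = 353.7 ÷ 2.23607 ≈ 158.179 → 158.2 cm.

158.2 cm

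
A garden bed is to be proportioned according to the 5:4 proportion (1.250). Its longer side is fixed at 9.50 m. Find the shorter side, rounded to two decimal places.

5:4 = 1.25000.
Shorter side = 9.50 ÷ 1.25000 ≈ 7.6000 → 7.60 m.

7.60 m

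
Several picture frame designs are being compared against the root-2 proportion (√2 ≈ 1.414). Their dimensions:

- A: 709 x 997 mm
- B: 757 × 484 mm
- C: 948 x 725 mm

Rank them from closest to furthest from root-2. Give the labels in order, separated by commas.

A, C, B

A: 997/709 ≈ 1.406 → |1.406 − 1.414| = 0.008
B: 757/484 ≈ 1.564 → |1.564 − 1.414| = 0.150
C: 948/725 ≈ 1.308 → |1.308 − 1.414| = 0.106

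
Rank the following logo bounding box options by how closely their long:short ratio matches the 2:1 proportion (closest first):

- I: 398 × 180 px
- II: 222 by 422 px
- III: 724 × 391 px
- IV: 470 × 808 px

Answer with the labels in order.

II, III, I, IV

I: 398/180 ≈ 2.211 → |2.211 − 2.000| = 0.211
II: 422/222 ≈ 1.901 → |1.901 − 2.000| = 0.099
III: 724/391 ≈ 1.852 → |1.852 − 2.000| = 0.148
IV: 808/470 ≈ 1.719 → |1.719 − 2.000| = 0.281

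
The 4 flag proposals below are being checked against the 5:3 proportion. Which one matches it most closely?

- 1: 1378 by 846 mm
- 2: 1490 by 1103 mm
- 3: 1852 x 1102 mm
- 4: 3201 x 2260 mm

Ratios (long/short): 1 ≈ 1.629; 2 ≈ 1.351; 3 ≈ 1.681; 4 ≈ 1.416.
5:3 ≈ 1.667; option 3 is nearest (Δ 0.014).

3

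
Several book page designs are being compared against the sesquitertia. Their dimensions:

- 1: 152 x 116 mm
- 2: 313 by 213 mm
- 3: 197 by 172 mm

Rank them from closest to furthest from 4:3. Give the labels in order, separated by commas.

1, 2, 3

Ratios: 1 = 152 / 116 ≈ 1.310; 2 = 313 / 213 ≈ 1.469; 3 = 197 / 172 ≈ 1.145.
|Δ from 1.333|: 1 0.023; 2 0.136; 3 0.188.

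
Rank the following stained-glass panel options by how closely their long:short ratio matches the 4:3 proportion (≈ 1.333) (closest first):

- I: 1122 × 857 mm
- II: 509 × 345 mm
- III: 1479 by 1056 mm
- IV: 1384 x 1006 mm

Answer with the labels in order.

I, IV, III, II

Ratios: I = 1122 / 857 ≈ 1.309; II = 509 / 345 ≈ 1.475; III = 1479 / 1056 ≈ 1.401; IV = 1384 / 1006 ≈ 1.376.
|Δ from 1.333|: I 0.024; II 0.142; III 0.068; IV 0.043.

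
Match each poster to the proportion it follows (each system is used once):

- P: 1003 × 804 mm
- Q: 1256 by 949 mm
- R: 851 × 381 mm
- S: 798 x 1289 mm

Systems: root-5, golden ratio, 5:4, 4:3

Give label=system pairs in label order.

Ratios: P ≈ 1.248; Q ≈ 1.323; R ≈ 2.234; S ≈ 1.615.
Targets: root-5 ≈ 2.236; golden ratio ≈ 1.618; 5:4 ≈ 1.250; 4:3 ≈ 1.333.

P=5:4, Q=4:3, R=root-5, S=golden ratio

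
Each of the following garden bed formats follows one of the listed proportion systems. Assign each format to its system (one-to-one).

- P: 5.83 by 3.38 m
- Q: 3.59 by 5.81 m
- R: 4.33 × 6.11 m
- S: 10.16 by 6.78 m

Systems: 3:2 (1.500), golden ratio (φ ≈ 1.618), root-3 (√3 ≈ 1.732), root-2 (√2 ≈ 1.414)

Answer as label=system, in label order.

P=root-3, Q=golden ratio, R=root-2, S=3:2

P = 5.83/3.38 ≈ 1.725 → root-3 (1.732)
Q = 5.81/3.59 ≈ 1.618 → golden ratio (1.618)
R = 6.11/4.33 ≈ 1.411 → root-2 (1.414)
S = 10.16/6.78 ≈ 1.499 → 3:2 (1.500)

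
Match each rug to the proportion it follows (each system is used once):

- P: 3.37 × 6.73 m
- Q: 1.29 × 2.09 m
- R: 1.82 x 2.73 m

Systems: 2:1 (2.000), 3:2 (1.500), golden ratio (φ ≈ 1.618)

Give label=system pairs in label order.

P=2:1, Q=golden ratio, R=3:2

P = 6.73/3.37 ≈ 1.997 → 2:1 (2.000)
Q = 2.09/1.29 ≈ 1.620 → golden ratio (1.618)
R = 2.73/1.82 ≈ 1.500 → 3:2 (1.500)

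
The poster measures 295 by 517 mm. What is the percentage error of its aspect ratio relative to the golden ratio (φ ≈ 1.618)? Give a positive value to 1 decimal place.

Ratio = 517 / 295 ≈ 1.7525.
Ideal golden ratio ≈ 1.6180. |1.7525 − 1.6180| / 1.6180 ≈ 8.31% → 8.3%.

8.3%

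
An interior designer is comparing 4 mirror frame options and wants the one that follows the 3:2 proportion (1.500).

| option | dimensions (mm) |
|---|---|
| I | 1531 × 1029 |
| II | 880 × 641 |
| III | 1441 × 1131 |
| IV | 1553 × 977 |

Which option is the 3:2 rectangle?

Target 3:2 ≈ 1.500.
I: 1.488 (Δ0.012)  II: 1.373 (Δ0.127)  III: 1.274 (Δ0.226)  IV: 1.590 (Δ0.090)

I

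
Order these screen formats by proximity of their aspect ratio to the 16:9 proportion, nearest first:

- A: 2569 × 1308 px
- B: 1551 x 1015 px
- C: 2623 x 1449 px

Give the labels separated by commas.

Ratios: A = 2569 / 1308 ≈ 1.964; B = 1551 / 1015 ≈ 1.528; C = 2623 / 1449 ≈ 1.810.
|Δ from 1.778|: A 0.186; B 0.250; C 0.032.

C, A, B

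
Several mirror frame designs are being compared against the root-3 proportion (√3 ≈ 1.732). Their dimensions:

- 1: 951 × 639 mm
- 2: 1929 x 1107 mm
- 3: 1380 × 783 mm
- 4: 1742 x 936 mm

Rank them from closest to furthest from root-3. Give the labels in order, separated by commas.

Ratios: 1 = 951 / 639 ≈ 1.488; 2 = 1929 / 1107 ≈ 1.743; 3 = 1380 / 783 ≈ 1.762; 4 = 1742 / 936 ≈ 1.861.
|Δ from 1.732|: 1 0.244; 2 0.011; 3 0.030; 4 0.129.

2, 3, 4, 1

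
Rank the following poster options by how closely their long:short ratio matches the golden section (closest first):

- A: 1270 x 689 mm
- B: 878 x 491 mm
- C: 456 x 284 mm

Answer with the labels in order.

C, B, A

A: 1270/689 ≈ 1.843 → |1.843 − 1.618| = 0.225
B: 878/491 ≈ 1.788 → |1.788 − 1.618| = 0.170
C: 456/284 ≈ 1.606 → |1.606 − 1.618| = 0.012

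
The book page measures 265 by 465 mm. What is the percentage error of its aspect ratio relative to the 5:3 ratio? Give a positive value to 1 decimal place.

5.3%

Ratio = 465 / 265 ≈ 1.7547.
Ideal 5:3 ≈ 1.6667. |1.7547 − 1.6667| / 1.6667 ≈ 5.28% → 5.3%.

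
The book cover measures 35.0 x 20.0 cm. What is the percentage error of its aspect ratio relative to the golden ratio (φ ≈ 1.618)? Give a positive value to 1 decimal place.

8.2%

Ratio = 35.0 / 20.0 ≈ 1.7500.
Ideal golden ratio ≈ 1.6180. |1.7500 − 1.6180| / 1.6180 ≈ 8.16% → 8.2%.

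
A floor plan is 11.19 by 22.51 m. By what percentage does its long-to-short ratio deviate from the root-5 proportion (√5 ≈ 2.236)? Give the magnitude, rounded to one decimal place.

Ratio = 22.51 / 11.19 ≈ 2.0116.
Ideal root-5 ≈ 2.2361. |2.0116 − 2.2361| / 2.2361 ≈ 10.04% → 10.0%.

10.0%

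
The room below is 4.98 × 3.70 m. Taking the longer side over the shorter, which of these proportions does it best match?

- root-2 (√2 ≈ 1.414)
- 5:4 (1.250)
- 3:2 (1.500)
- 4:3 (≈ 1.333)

Ratio = 4.98 / 3.70 ≈ 1.346.
Distances: root-2 1.414 (Δ 0.068); 5:4 1.250 (Δ 0.096); 3:2 1.500 (Δ 0.154); 4:3 1.333 (Δ 0.013).

4:3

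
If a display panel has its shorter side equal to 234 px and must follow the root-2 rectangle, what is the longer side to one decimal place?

330.9 px

root-2 ≈ 1.41421.
Longer side = 234 × 1.41421 ≈ 330.925 → 330.9 px.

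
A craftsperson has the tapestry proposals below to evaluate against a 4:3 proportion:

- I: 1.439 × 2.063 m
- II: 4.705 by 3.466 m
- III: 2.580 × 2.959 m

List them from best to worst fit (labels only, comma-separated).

Ratios: I = 2.063 / 1.439 ≈ 1.434; II = 4.705 / 3.466 ≈ 1.357; III = 2.959 / 2.580 ≈ 1.147.
|Δ from 1.333|: I 0.101; II 0.024; III 0.186.

II, I, III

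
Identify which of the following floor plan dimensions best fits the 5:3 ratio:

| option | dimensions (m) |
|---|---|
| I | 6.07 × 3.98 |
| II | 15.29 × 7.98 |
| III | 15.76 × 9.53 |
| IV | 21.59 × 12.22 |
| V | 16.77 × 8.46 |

Target 5:3 ≈ 1.667.
I: 1.525 (Δ0.142)  II: 1.916 (Δ0.249)  III: 1.654 (Δ0.013)  IV: 1.767 (Δ0.100)  V: 1.982 (Δ0.315)

III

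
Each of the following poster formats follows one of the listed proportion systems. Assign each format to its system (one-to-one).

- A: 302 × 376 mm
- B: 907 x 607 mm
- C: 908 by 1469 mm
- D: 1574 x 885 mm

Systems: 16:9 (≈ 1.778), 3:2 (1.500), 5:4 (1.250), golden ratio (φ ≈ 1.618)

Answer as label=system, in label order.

A=5:4, B=3:2, C=golden ratio, D=16:9

A = 376/302 ≈ 1.245 → 5:4 (1.250)
B = 907/607 ≈ 1.494 → 3:2 (1.500)
C = 1469/908 ≈ 1.618 → golden ratio (1.618)
D = 1574/885 ≈ 1.779 → 16:9 (1.778)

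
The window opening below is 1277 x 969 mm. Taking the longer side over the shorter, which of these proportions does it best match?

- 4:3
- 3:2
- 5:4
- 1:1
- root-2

1277/969 ≈ 1.318. Nearest candidates are 4:3 (1.333, off by 0.015) and 5:4 (1.250, off by 0.068).

4:3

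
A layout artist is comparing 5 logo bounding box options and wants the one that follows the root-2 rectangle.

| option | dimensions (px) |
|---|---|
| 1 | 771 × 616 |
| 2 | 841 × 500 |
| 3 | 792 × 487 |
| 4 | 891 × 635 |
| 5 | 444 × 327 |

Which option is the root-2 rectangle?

4

Target root-2 ≈ 1.414.
1: 1.252 (Δ0.162)  2: 1.682 (Δ0.268)  3: 1.626 (Δ0.212)  4: 1.403 (Δ0.011)  5: 1.358 (Δ0.056)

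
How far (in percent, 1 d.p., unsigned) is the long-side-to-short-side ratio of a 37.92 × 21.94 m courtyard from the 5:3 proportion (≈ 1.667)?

Ratio = 37.92 / 21.94 ≈ 1.7284.
Ideal 5:3 ≈ 1.6667. |1.7284 − 1.6667| / 1.6667 ≈ 3.70% → 3.7%.

3.7%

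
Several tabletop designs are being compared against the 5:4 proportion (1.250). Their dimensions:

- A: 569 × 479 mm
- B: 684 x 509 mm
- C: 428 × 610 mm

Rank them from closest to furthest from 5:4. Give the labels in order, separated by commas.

Ratios: A = 569 / 479 ≈ 1.188; B = 684 / 509 ≈ 1.344; C = 610 / 428 ≈ 1.425.
|Δ from 1.250|: A 0.062; B 0.094; C 0.175.

A, B, C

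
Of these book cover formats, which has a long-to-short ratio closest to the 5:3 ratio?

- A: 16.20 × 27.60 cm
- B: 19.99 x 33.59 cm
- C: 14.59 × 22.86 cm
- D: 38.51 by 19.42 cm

Ratios (long/short): A ≈ 1.704; B ≈ 1.680; C ≈ 1.567; D ≈ 1.983.
5:3 ≈ 1.667; option B is nearest (Δ 0.013).

B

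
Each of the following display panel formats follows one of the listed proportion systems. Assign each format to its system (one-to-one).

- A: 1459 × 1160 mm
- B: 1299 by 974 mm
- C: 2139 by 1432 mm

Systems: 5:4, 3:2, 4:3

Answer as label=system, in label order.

A=5:4, B=4:3, C=3:2

A = 1459/1160 ≈ 1.258 → 5:4 (1.250)
B = 1299/974 ≈ 1.334 → 4:3 (1.333)
C = 2139/1432 ≈ 1.494 → 3:2 (1.500)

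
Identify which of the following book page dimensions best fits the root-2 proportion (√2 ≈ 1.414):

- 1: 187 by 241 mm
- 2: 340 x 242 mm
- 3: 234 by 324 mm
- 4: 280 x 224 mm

2

Target root-2 ≈ 1.414.
1: 1.289 (Δ0.125)  2: 1.405 (Δ0.009)  3: 1.385 (Δ0.029)  4: 1.250 (Δ0.164)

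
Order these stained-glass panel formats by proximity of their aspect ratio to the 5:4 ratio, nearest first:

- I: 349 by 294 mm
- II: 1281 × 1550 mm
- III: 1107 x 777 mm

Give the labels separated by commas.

Ratios: I = 349 / 294 ≈ 1.187; II = 1550 / 1281 ≈ 1.210; III = 1107 / 777 ≈ 1.425.
|Δ from 1.250|: I 0.063; II 0.040; III 0.175.

II, I, III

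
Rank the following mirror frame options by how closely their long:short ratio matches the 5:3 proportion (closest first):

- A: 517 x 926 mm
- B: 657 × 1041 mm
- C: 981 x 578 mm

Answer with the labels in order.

Ratios: A = 926 / 517 ≈ 1.791; B = 1041 / 657 ≈ 1.584; C = 981 / 578 ≈ 1.697.
|Δ from 1.667|: A 0.124; B 0.083; C 0.030.

C, B, A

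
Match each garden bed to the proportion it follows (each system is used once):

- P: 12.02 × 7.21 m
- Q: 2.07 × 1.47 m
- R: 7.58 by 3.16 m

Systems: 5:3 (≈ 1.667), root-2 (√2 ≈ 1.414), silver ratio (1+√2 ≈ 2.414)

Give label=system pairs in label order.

P = 12.02/7.21 ≈ 1.667 → 5:3 (1.667)
Q = 2.07/1.47 ≈ 1.408 → root-2 (1.414)
R = 7.58/3.16 ≈ 2.399 → silver ratio (2.414)

P=5:3, Q=root-2, R=silver ratio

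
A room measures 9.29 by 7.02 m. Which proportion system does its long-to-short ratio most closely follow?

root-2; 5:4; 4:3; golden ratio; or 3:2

4:3

9.29/7.02 ≈ 1.323. Nearest candidates are 4:3 (1.333, off by 0.010) and 5:4 (1.250, off by 0.073).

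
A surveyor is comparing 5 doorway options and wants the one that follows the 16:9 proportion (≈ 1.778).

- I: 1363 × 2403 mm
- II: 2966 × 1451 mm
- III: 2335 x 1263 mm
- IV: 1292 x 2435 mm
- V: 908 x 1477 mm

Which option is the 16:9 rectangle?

Ratios (long/short): I ≈ 1.763; II ≈ 2.044; III ≈ 1.849; IV ≈ 1.885; V ≈ 1.627.
16:9 ≈ 1.778; option I is nearest (Δ 0.015).

I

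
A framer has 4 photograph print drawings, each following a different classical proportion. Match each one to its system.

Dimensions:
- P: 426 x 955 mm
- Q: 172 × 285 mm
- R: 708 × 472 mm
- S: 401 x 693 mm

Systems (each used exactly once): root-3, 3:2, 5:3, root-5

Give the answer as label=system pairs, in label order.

P=root-5, Q=5:3, R=3:2, S=root-3

Ratios: P ≈ 2.242; Q ≈ 1.657; R ≈ 1.500; S ≈ 1.728.
Targets: root-3 ≈ 1.732; 3:2 ≈ 1.500; 5:3 ≈ 1.667; root-5 ≈ 2.236.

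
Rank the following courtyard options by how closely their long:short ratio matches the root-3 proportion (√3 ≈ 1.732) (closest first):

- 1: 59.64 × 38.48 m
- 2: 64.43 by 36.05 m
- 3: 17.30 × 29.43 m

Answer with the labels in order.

1: 59.64/38.48 ≈ 1.550 → |1.550 − 1.732| = 0.182
2: 64.43/36.05 ≈ 1.787 → |1.787 − 1.732| = 0.055
3: 29.43/17.30 ≈ 1.701 → |1.701 − 1.732| = 0.031

3, 2, 1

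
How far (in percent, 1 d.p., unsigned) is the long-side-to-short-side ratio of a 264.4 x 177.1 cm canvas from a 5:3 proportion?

10.4%

Ratio = 264.4 / 177.1 ≈ 1.4929.
Ideal 5:3 ≈ 1.6667. |1.4929 − 1.6667| / 1.6667 ≈ 10.43% → 10.4%.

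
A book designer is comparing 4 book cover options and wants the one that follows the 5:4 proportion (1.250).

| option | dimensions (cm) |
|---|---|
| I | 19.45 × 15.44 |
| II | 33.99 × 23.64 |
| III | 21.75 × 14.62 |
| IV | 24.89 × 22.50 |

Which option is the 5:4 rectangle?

I

Target 5:4 ≈ 1.250.
I: 1.260 (Δ0.010)  II: 1.438 (Δ0.188)  III: 1.488 (Δ0.238)  IV: 1.106 (Δ0.144)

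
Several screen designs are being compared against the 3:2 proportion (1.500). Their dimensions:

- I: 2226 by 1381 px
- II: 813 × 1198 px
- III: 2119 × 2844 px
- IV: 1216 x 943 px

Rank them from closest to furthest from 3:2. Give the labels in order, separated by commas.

II, I, III, IV

I: 2226/1381 ≈ 1.612 → |1.612 − 1.500| = 0.112
II: 1198/813 ≈ 1.474 → |1.474 − 1.500| = 0.026
III: 2844/2119 ≈ 1.342 → |1.342 − 1.500| = 0.158
IV: 1216/943 ≈ 1.290 → |1.290 − 1.500| = 0.210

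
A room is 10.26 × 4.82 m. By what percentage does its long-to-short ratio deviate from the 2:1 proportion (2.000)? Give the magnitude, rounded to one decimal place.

6.4%

Ratio = 10.26 / 4.82 ≈ 2.1286.
Ideal 2:1 = 2.0000. |2.1286 − 2.0000| / 2.0000 ≈ 6.43% → 6.4%.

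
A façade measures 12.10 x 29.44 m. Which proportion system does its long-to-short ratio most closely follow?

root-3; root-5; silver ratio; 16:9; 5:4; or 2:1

29.44/12.10 ≈ 2.433. Nearest candidates are silver ratio (2.414, off by 0.019) and root-5 (2.236, off by 0.197).

silver ratio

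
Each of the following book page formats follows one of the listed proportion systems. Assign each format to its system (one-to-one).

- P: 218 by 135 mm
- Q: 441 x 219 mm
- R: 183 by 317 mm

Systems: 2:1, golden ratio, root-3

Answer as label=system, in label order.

Ratios: P ≈ 1.615; Q ≈ 2.014; R ≈ 1.732.
Targets: 2:1 ≈ 2.000; golden ratio ≈ 1.618; root-3 ≈ 1.732.

P=golden ratio, Q=2:1, R=root-3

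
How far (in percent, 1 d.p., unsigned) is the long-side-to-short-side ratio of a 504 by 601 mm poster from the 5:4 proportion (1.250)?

4.6%

Ratio = 601 / 504 ≈ 1.1925.
Ideal 5:4 = 1.2500. |1.1925 − 1.2500| / 1.2500 ≈ 4.60% → 4.6%.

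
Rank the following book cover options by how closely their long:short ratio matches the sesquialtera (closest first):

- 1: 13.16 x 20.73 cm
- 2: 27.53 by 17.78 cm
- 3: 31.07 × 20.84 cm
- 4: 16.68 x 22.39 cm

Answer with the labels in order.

Ratios: 1 = 20.73 / 13.16 ≈ 1.575; 2 = 27.53 / 17.78 ≈ 1.548; 3 = 31.07 / 20.84 ≈ 1.491; 4 = 22.39 / 16.68 ≈ 1.342.
|Δ from 1.500|: 1 0.075; 2 0.048; 3 0.009; 4 0.158.

3, 2, 1, 4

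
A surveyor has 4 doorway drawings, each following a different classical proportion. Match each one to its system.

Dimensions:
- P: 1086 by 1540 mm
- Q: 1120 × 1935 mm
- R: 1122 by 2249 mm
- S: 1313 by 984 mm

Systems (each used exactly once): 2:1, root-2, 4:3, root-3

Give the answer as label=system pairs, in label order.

P=root-2, Q=root-3, R=2:1, S=4:3

P = 1540/1086 ≈ 1.418 → root-2 (1.414)
Q = 1935/1120 ≈ 1.728 → root-3 (1.732)
R = 2249/1122 ≈ 2.004 → 2:1 (2.000)
S = 1313/984 ≈ 1.334 → 4:3 (1.333)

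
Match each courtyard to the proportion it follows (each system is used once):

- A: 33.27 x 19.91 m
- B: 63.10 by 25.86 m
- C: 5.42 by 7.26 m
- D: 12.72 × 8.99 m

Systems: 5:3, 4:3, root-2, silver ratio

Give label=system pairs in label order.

Ratios: A ≈ 1.671; B ≈ 2.440; C ≈ 1.339; D ≈ 1.415.
Targets: 5:3 ≈ 1.667; 4:3 ≈ 1.333; root-2 ≈ 1.414; silver ratio ≈ 2.414.

A=5:3, B=silver ratio, C=4:3, D=root-2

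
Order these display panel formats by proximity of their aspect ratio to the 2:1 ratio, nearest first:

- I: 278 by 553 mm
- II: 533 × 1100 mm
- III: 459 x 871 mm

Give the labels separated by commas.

I, II, III

I: 553/278 ≈ 1.989 → |1.989 − 2.000| = 0.011
II: 1100/533 ≈ 2.064 → |2.064 − 2.000| = 0.064
III: 871/459 ≈ 1.898 → |1.898 − 2.000| = 0.102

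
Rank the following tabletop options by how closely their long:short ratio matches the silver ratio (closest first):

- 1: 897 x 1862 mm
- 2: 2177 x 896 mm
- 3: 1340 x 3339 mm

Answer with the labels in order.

1: 1862/897 ≈ 2.076 → |2.076 − 2.414| = 0.338
2: 2177/896 ≈ 2.430 → |2.430 − 2.414| = 0.016
3: 3339/1340 ≈ 2.492 → |2.492 − 2.414| = 0.078

2, 3, 1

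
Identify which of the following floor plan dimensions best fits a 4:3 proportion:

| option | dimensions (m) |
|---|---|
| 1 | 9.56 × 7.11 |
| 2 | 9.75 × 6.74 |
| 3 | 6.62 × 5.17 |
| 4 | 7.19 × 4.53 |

1

Target 4:3 ≈ 1.333.
1: 1.345 (Δ0.012)  2: 1.447 (Δ0.114)  3: 1.280 (Δ0.053)  4: 1.587 (Δ0.254)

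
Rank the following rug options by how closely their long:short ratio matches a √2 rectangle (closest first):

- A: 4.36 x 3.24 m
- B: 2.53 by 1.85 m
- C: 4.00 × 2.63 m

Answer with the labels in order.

B, A, C

A: 4.36/3.24 ≈ 1.346 → |1.346 − 1.414| = 0.068
B: 2.53/1.85 ≈ 1.368 → |1.368 − 1.414| = 0.046
C: 4.00/2.63 ≈ 1.521 → |1.521 − 1.414| = 0.107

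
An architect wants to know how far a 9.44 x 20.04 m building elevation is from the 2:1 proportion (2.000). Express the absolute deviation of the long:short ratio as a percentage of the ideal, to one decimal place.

6.1%

Ratio = 20.04 / 9.44 ≈ 2.1229.
Ideal 2:1 = 2.0000. |2.1229 − 2.0000| / 2.0000 ≈ 6.15% → 6.1%.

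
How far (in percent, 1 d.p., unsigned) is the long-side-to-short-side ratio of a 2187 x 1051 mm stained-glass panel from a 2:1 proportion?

4.0%

Ratio = 2187 / 1051 ≈ 2.0809.
Ideal 2:1 = 2.0000. |2.0809 − 2.0000| / 2.0000 ≈ 4.05% → 4.0%.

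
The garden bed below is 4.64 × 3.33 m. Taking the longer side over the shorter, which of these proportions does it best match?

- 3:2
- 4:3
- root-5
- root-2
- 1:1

Ratio = 4.64 / 3.33 ≈ 1.393.
Distances: 3:2 1.500 (Δ 0.107); 4:3 1.333 (Δ 0.060); root-5 2.236 (Δ 0.843); root-2 1.414 (Δ 0.021); 1:1 1.000 (Δ 0.393).

root-2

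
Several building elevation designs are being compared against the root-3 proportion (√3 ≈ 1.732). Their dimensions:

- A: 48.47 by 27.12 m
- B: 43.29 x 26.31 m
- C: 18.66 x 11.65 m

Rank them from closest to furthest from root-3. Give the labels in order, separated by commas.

A, B, C

Ratios: A = 48.47 / 27.12 ≈ 1.787; B = 43.29 / 26.31 ≈ 1.645; C = 18.66 / 11.65 ≈ 1.602.
|Δ from 1.732|: A 0.055; B 0.087; C 0.130.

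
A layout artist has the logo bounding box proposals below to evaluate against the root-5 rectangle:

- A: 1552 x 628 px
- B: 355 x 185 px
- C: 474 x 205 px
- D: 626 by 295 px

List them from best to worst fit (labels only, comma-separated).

C, D, A, B

Ratios: A = 1552 / 628 ≈ 2.471; B = 355 / 185 ≈ 1.919; C = 474 / 205 ≈ 2.312; D = 626 / 295 ≈ 2.122.
|Δ from 2.236|: A 0.235; B 0.317; C 0.076; D 0.114.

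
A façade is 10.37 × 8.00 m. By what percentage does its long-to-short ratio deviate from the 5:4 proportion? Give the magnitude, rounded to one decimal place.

3.7%

Ratio = 10.37 / 8.00 ≈ 1.2962.
Ideal 5:4 = 1.2500. |1.2962 − 1.2500| / 1.2500 ≈ 3.70% → 3.7%.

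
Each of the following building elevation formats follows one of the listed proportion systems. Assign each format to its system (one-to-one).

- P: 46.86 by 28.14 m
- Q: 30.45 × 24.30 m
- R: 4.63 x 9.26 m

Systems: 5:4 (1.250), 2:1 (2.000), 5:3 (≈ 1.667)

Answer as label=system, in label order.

P = 46.86/28.14 ≈ 1.665 → 5:3 (1.667)
Q = 30.45/24.30 ≈ 1.253 → 5:4 (1.250)
R = 9.26/4.63 ≈ 2.000 → 2:1 (2.000)

P=5:3, Q=5:4, R=2:1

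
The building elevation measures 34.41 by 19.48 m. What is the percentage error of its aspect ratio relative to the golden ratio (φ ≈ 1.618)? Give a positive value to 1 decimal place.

Ratio = 34.41 / 19.48 ≈ 1.7664.
Ideal golden ratio ≈ 1.6180. |1.7664 − 1.6180| / 1.6180 ≈ 9.17% → 9.2%.

9.2%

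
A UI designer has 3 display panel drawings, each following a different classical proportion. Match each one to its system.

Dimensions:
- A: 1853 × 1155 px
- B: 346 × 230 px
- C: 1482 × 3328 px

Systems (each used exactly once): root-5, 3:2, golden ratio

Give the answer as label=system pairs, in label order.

Ratios: A ≈ 1.604; B ≈ 1.504; C ≈ 2.246.
Targets: root-5 ≈ 2.236; 3:2 ≈ 1.500; golden ratio ≈ 1.618.

A=golden ratio, B=3:2, C=root-5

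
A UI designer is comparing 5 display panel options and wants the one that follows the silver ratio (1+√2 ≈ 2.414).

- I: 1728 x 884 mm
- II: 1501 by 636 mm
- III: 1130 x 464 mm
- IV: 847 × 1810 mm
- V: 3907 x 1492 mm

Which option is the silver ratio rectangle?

Ratios (long/short): I ≈ 1.955; II ≈ 2.360; III ≈ 2.435; IV ≈ 2.137; V ≈ 2.619.
silver ratio ≈ 2.414; option III is nearest (Δ 0.021).

III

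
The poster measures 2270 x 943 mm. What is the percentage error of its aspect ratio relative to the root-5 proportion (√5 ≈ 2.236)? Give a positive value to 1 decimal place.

7.7%

Ratio = 2270 / 943 ≈ 2.4072.
Ideal root-5 ≈ 2.2361. |2.4072 − 2.2361| / 2.2361 ≈ 7.65% → 7.7%.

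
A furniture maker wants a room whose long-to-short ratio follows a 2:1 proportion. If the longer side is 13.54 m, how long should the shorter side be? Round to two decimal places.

6.77 m

2:1 = 2.00000.
Shorter side = 13.54 ÷ 2.00000 ≈ 6.7700 → 6.77 m.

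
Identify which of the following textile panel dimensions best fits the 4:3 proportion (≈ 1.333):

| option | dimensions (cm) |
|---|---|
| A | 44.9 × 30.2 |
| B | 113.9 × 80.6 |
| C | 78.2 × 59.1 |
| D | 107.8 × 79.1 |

C

Target 4:3 ≈ 1.333.
A: 1.487 (Δ0.154)  B: 1.413 (Δ0.080)  C: 1.323 (Δ0.010)  D: 1.363 (Δ0.030)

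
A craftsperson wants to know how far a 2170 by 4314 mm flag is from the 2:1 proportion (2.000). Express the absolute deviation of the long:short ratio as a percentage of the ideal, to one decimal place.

0.6%

Ratio = 4314 / 2170 ≈ 1.9880.
Ideal 2:1 = 2.0000. |1.9880 − 2.0000| / 2.0000 ≈ 0.60% → 0.6%.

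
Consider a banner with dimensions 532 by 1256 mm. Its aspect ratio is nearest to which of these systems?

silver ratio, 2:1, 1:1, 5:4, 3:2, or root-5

Ratio = 1256 / 532 ≈ 2.361.
Distances: silver ratio 2.414 (Δ 0.053); 2:1 2.000 (Δ 0.361); 1:1 1.000 (Δ 1.361); 5:4 1.250 (Δ 1.111); 3:2 1.500 (Δ 0.861); root-5 2.236 (Δ 0.125).

silver ratio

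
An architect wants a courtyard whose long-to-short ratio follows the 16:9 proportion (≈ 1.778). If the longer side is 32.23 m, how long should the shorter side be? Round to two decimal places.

18.13 m

16:9 ≈ 1.77778.
Shorter side = 32.23 ÷ 1.77778 ≈ 18.1294 → 18.13 m.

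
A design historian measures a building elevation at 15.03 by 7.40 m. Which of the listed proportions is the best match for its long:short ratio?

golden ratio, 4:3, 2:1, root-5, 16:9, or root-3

2:1

15.03/7.40 ≈ 2.031. Nearest candidates are 2:1 (2.000, off by 0.031) and root-5 (2.236, off by 0.205).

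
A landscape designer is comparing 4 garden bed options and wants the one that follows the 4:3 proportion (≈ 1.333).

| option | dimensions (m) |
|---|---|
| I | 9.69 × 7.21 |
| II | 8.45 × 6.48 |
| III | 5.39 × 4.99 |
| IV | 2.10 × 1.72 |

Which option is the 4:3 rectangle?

Ratios (long/short): I ≈ 1.344; II ≈ 1.304; III ≈ 1.080; IV ≈ 1.221.
4:3 ≈ 1.333; option I is nearest (Δ 0.011).

I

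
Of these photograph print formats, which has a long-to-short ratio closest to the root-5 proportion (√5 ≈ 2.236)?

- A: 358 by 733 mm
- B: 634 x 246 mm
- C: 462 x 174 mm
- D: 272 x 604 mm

D

Target root-5 ≈ 2.236.
A: 2.047 (Δ0.189)  B: 2.577 (Δ0.341)  C: 2.655 (Δ0.419)  D: 2.221 (Δ0.015)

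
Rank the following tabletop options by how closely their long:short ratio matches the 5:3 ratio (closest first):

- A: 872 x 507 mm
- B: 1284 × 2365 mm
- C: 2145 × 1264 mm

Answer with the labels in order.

Ratios: A = 872 / 507 ≈ 1.720; B = 2365 / 1284 ≈ 1.842; C = 2145 / 1264 ≈ 1.697.
|Δ from 1.667|: A 0.053; B 0.175; C 0.030.

C, A, B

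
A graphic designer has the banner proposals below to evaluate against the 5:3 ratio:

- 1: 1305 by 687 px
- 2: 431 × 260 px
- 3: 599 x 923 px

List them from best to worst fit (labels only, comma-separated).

2, 3, 1

Ratios: 1 = 1305 / 687 ≈ 1.900; 2 = 431 / 260 ≈ 1.658; 3 = 923 / 599 ≈ 1.541.
|Δ from 1.667|: 1 0.233; 2 0.009; 3 0.126.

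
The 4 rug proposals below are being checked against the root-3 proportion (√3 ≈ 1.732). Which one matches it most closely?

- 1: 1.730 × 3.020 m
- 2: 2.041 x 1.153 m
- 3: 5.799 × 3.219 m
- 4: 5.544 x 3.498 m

Target root-3 ≈ 1.732.
1: 1.746 (Δ0.014)  2: 1.770 (Δ0.038)  3: 1.801 (Δ0.069)  4: 1.585 (Δ0.147)

1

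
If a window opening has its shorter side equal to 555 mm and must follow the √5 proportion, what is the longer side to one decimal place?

1241.0 mm

root-5 ≈ 2.23607.
Longer side = 555 × 2.23607 ≈ 1241.019 → 1241.0 mm.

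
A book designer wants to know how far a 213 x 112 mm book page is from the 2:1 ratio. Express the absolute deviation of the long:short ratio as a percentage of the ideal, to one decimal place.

Ratio = 213 / 112 ≈ 1.9018.
Ideal 2:1 = 2.0000. |1.9018 − 2.0000| / 2.0000 ≈ 4.91% → 4.9%.

4.9%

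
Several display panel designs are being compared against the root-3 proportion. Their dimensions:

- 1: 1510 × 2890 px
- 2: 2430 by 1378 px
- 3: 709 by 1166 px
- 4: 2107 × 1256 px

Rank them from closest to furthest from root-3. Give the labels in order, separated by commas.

1: 2890/1510 ≈ 1.914 → |1.914 − 1.732| = 0.182
2: 2430/1378 ≈ 1.763 → |1.763 − 1.732| = 0.031
3: 1166/709 ≈ 1.645 → |1.645 − 1.732| = 0.087
4: 2107/1256 ≈ 1.678 → |1.678 − 1.732| = 0.054

2, 4, 3, 1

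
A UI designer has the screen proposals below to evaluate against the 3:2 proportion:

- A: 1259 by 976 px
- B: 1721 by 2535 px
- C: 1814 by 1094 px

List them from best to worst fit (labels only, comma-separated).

Ratios: A = 1259 / 976 ≈ 1.290; B = 2535 / 1721 ≈ 1.473; C = 1814 / 1094 ≈ 1.658.
|Δ from 1.500|: A 0.210; B 0.027; C 0.158.

B, C, A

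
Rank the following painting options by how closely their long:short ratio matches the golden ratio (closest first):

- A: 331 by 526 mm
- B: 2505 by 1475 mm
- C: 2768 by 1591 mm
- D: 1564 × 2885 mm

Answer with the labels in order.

Ratios: A = 526 / 331 ≈ 1.589; B = 2505 / 1475 ≈ 1.698; C = 2768 / 1591 ≈ 1.740; D = 2885 / 1564 ≈ 1.845.
|Δ from 1.618|: A 0.029; B 0.080; C 0.122; D 0.227.

A, B, C, D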